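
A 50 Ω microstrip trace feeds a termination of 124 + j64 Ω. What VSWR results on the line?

VSWR ≈ 3.23

Γ = (Z_L − Z_0)/(Z_L + Z_0) = (74 + j64)/(174 + j64)
|Γ| = 97.8/185 = 0.528
VSWR = (1 + |Γ|)/(1 − |Γ|) = 1.53/0.472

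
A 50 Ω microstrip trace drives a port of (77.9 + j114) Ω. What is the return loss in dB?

Γ = (27.9 + j114)/(127.9 + j114), |Γ| = 0.685
RL = −20·log₁₀|Γ| = −20·log₁₀(0.685)

RL ≈ 3.29 dB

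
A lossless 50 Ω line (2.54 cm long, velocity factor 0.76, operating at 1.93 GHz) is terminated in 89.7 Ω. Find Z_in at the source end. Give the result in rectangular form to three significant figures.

Z_in ≈ 28.8 − j7.58 Ω

λ = v/f = 0.76·c / 1.93 GHz = 0.118 m
βl = 2π·l/λ = 2π × 0.215 = 77.4°
tan(βl) = tan(77.4°) = 4.47
Z_in = Z_0·(Z_L + jZ_0·tanβl)/(Z_0 + jZ_L·tanβl)
     = 50·(89.7 + j224)/(50 + j401)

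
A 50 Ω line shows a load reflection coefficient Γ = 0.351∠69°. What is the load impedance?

Z_L = Z_0·(1 + Γ)/(1 − Γ) = 50·(1.13 + j0.328)/(0.874 − j0.328)

Z_L ≈ 50.3 + j37.6 Ω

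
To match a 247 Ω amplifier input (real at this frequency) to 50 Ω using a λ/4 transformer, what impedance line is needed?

Z_qwt ≈ 111 Ω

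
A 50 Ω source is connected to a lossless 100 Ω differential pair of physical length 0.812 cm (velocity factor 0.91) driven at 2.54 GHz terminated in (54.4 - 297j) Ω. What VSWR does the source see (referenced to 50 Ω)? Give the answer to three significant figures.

λ = v/f = 0.91·c / 2.54 GHz = 0.107 m
βl = 2π·l/λ = 2π × 0.0755 = 27.2°
tan(βl) = 0.514
Z_in = Z_0·(Z_L + jZ_0·tanβl)/(Z_0 + jZ_L·tanβl) = 10.6 − j98.4 Ω
Γ_s = (Z_in − Z_s)/(Z_in + Z_s) = (-39.4 − j98.4)/(60.6 − j98.4), |Γ_s| = 0.917
VSWR = (1 + |Γ_s|)/(1 − |Γ_s|)

VSWR ≈ 23.1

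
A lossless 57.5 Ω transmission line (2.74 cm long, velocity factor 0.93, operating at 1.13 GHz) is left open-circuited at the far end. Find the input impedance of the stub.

Z_in ≈ −j68.6 Ω

λ = v/f = 0.93·c / 1.13 GHz = 0.247 m
βl = 2π·l/λ = 2π × 0.111 = 40°
tan(βl) = 0.838
For an open-circuited stub, Z_in = −jZ_0·cot(βl) = −jZ_0/tan(βl)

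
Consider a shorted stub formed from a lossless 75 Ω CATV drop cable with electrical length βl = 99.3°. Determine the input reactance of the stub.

tan(βl) = -6.11
For a shorted stub, Z_in = jZ_0·tan(βl)

X_in ≈ -458 Ω (capacitive)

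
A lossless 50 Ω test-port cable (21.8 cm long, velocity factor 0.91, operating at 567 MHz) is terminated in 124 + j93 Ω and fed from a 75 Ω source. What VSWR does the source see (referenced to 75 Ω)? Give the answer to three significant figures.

VSWR ≈ 3.5

λ = v/f = 0.91·c / 567 MHz = 0.481 m
βl = 2π·l/λ = 2π × 0.453 = 163°
tan(βl) = -0.306
Z_in = Z_0·(Z_L + jZ_0·tanβl)/(Z_0 + jZ_L·tanβl) = 44.7 + j71.1 Ω
Γ_s = (Z_in − Z_s)/(Z_in + Z_s) = (-30.3 + j71.1)/(120 + j71.1), |Γ_s| = 0.555
VSWR = (1 + |Γ_s|)/(1 − |Γ_s|)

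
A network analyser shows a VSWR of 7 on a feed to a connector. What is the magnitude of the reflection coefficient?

|Γ| ≈ 0.75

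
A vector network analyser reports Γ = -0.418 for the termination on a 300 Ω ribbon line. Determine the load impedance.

Z_L ≈ 123 Ω

Z_L = Z_0·(1 + Γ)/(1 − Γ) = 300·(0.582)/(1.42)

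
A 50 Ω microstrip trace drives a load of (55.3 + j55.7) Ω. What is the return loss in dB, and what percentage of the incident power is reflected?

RL ≈ 6.56 dB; 22.1% of incident power reflected

Γ = (5.3 + j55.7)/(105.3 + j55.7), |Γ| = 0.47
RL = −20·log₁₀(0.47) = 6.56 dB
P_refl/P_inc = |Γ|² = 0.221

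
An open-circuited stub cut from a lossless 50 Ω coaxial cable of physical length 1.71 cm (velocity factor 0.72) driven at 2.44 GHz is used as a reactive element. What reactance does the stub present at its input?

X_in ≈ -18.7 Ω (capacitive)

λ = v/f = 0.72·c / 2.44 GHz = 0.0885 m
βl = 2π·l/λ = 2π × 0.193 = 69.5°
tan(βl) = 2.68
For an open-circuited stub, Z_in = −jZ_0·cot(βl) = −jZ_0/tan(βl)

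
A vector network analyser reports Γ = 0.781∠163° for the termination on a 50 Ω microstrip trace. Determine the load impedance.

Z_L ≈ 6.28 + j7.36 Ω

Z_L = Z_0·(1 + Γ)/(1 − Γ) = 50·(0.253 + j0.228)/(1.75 − j0.228)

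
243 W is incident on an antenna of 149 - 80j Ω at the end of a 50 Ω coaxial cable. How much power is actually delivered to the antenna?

|Γ| = |(99 − j80)/(199 − j80)| = 0.593
|Γ|² = 0.352
P_refl = |Γ|²·P_inc = 85.6 W, P_del = (1 − |Γ|²)·P_inc = 157 W

P_delivered ≈ 157 W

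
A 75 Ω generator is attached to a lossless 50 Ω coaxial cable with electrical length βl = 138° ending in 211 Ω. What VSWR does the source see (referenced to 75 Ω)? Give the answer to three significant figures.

VSWR ≈ 4.43

tan(βl) = -0.9
Z_in = Z_0·(Z_L + jZ_0·tanβl)/(Z_0 + jZ_L·tanβl) = 24.7 + j49 Ω
Γ_s = (Z_in − Z_s)/(Z_in + Z_s) = (-50.3 + j49)/(99.7 + j49), |Γ_s| = 0.632
VSWR = (1 + |Γ_s|)/(1 − |Γ_s|)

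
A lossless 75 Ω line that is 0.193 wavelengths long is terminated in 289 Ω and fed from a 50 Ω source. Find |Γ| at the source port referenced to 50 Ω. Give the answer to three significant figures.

βl = 2π × 0.193 = 69.5°
tan(βl) = 2.67
Z_in = Z_0·(Z_L + jZ_0·tanβl)/(Z_0 + jZ_L·tanβl) = 22 − j25.9 Ω
Γ_s = (Z_in − Z_s)/(Z_in + Z_s) = (-28 − j25.9)/(72 − j25.9), |Γ_s| = 0.499

|Γ| ≈ 0.499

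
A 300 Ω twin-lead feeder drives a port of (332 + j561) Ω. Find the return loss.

RL ≈ 3.54 dB

Γ = (32 + j561)/(632 + j561), |Γ| = 0.665
RL = −20·log₁₀|Γ| = −20·log₁₀(0.665)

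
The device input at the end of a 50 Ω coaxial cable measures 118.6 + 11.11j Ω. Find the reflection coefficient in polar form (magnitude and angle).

Γ = (Z_L − Z_0)/(Z_L + Z_0) = (68.6 + j11.11)/(168.6 + j11.11)
|Γ| = 69.5/169 = 0.411

Γ ≈ 0.411 ∠ 5.43°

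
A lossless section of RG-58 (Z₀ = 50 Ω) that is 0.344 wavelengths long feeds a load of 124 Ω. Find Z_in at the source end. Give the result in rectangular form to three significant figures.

Z_in ≈ 27.2 + j26.2 Ω

βl = 2π × 0.344 = 124°
tan(βl) = tan(124°) = -1.49
Z_in = Z_0·(Z_L + jZ_0·tanβl)/(Z_0 + jZ_L·tanβl)
     = 50·(124 − j74.6)/(50 − j185)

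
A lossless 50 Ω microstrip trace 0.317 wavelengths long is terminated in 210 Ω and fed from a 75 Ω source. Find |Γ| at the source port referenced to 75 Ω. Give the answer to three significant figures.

βl = 2π × 0.317 = 114°
tan(βl) = -2.23
Z_in = Z_0·(Z_L + jZ_0·tanβl)/(Z_0 + jZ_L·tanβl) = 14.1 + j20.9 Ω
Γ_s = (Z_in − Z_s)/(Z_in + Z_s) = (-60.9 + j20.9)/(89.1 + j20.9), |Γ_s| = 0.703

|Γ| ≈ 0.703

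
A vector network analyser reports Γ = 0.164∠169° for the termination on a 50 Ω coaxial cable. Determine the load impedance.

Z_L ≈ 36.1 + j2.32 Ω

Z_L = Z_0·(1 + Γ)/(1 − Γ) = 50·(0.839 + j0.0313)/(1.16 − j0.0313)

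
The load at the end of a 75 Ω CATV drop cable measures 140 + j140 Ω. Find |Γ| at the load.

Γ = (Z_L − Z_0)/(Z_L + Z_0) = (65 + j140)/(215 + j140)
|Γ| = 154/257

|Γ| ≈ 0.602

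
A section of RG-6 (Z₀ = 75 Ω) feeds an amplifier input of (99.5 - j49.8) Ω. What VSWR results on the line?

VSWR ≈ 1.88

Γ = (Z_L − Z_0)/(Z_L + Z_0) = (24.5 − j49.8)/(174.5 − j49.8)
|Γ| = 55.5/181 = 0.306
VSWR = (1 + |Γ|)/(1 − |Γ|) = 1.31/0.694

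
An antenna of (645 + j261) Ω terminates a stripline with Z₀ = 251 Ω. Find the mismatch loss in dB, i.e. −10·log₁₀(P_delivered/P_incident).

Γ = (394 + j261)/(896 + j261), |Γ| = 0.506
|Γ|² = 0.256, so P_del/P_inc = 1 − |Γ|² = 0.744
ML = −10·log₁₀(1 − |Γ|²)

mismatch loss ≈ 1.29 dB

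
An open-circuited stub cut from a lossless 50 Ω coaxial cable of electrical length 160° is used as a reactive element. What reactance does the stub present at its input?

tan(βl) = -0.364
For an open-circuited stub, Z_in = −jZ_0·cot(βl) = −jZ_0/tan(βl)

X_in ≈ 137 Ω (inductive)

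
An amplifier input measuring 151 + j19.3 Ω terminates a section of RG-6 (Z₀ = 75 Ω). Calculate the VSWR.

VSWR ≈ 2.06

Γ = (Z_L − Z_0)/(Z_L + Z_0) = (76 + j19.3)/(226 + j19.3)
|Γ| = 78.4/227 = 0.346
VSWR = (1 + |Γ|)/(1 − |Γ|) = 1.35/0.654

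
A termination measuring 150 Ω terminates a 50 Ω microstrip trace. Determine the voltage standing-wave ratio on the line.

VSWR ≈ 3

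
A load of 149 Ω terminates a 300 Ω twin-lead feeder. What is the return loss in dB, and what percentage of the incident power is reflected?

Γ = (149 − 300)/(149 + 300) = -0.336
RL = −20·log₁₀(0.336) = 9.47 dB
P_refl/P_inc = |Γ|² = 0.113

RL ≈ 9.47 dB; 11.3% of incident power reflected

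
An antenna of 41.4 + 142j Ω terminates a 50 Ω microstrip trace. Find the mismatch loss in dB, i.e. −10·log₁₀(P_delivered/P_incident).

Γ = (-8.6 + j142)/(91.4 + j142), |Γ| = 0.842
|Γ|² = 0.71, so P_del/P_inc = 1 − |Γ|² = 0.29
ML = −10·log₁₀(1 − |Γ|²)

mismatch loss ≈ 5.37 dB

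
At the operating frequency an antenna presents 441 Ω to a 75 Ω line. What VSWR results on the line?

For a purely resistive load, VSWR = R_L/Z_0 or Z_0/R_L (whichever > 1) = 441/75

VSWR ≈ 5.88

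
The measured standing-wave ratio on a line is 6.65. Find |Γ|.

|Γ| = (S − 1)/(S + 1) = (6.65 − 1)/(6.65 + 1) = 5.65/7.65

|Γ| ≈ 0.739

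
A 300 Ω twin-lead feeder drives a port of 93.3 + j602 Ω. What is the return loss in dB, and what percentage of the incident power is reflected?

Γ = (-206.7 + j602)/(393.3 + j602), |Γ| = 0.885
RL = −20·log₁₀(0.885) = 1.06 dB
P_refl/P_inc = |Γ|² = 0.783

RL ≈ 1.06 dB; 78.3% of incident power reflected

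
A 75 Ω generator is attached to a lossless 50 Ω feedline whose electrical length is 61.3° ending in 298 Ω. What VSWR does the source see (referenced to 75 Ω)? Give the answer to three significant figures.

tan(βl) = 1.83
Z_in = Z_0·(Z_L + jZ_0·tanβl)/(Z_0 + jZ_L·tanβl) = 10.8 − j26.4 Ω
Γ_s = (Z_in − Z_s)/(Z_in + Z_s) = (-64.2 − j26.4)/(85.8 − j26.4), |Γ_s| = 0.773
VSWR = (1 + |Γ_s|)/(1 − |Γ_s|)

VSWR ≈ 7.81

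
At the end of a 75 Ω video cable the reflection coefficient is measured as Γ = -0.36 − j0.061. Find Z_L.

Z_L ≈ 35.1 − j4.94 Ω

Z_L = Z_0·(1 + Γ)/(1 − Γ) = 75·(0.64 − j0.061)/(1.36 + j0.061)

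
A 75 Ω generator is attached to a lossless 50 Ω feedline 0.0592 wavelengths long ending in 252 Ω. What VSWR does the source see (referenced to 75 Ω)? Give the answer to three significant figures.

βl = 2π × 0.0592 = 21.3°
tan(βl) = 0.39
Z_in = Z_0·(Z_L + jZ_0·tanβl)/(Z_0 + jZ_L·tanβl) = 59.7 − j97.8 Ω
Γ_s = (Z_in − Z_s)/(Z_in + Z_s) = (-15.3 − j97.8)/(135 − j97.8), |Γ_s| = 0.595
VSWR = (1 + |Γ_s|)/(1 − |Γ_s|)

VSWR ≈ 3.94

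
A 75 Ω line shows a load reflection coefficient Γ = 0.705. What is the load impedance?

Z_L = Z_0·(1 + Γ)/(1 − Γ) = 75·(1.71)/(0.295)

Z_L ≈ 433 Ω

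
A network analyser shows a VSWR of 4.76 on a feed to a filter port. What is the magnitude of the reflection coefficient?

|Γ| = (S − 1)/(S + 1) = (4.76 − 1)/(4.76 + 1) = 3.76/5.76

|Γ| ≈ 0.653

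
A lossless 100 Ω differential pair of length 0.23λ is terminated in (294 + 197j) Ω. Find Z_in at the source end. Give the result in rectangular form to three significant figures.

βl = 2π × 0.23 = 82.8°
tan(βl) = tan(82.8°) = 7.92
Z_in = Z_0·(Z_L + jZ_0·tanβl)/(Z_0 + jZ_L·tanβl)
     = 100·(294 + j989)/(-1460 + j2330)

Z_in ≈ 24.8 − j28.2 Ω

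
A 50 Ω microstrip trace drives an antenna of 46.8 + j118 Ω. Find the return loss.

Γ = (-3.2 + j118)/(96.8 + j118), |Γ| = 0.773
RL = −20·log₁₀|Γ| = −20·log₁₀(0.773)

RL ≈ 2.23 dB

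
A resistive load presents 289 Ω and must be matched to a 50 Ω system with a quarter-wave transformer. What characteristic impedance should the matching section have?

Z_qwt = √(Z_0·R_L) = √(50 × 289) = √14450

Z_qwt ≈ 120 Ω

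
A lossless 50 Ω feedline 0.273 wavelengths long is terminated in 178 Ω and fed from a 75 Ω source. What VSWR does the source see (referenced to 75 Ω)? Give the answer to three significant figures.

βl = 2π × 0.273 = 98.3°
tan(βl) = -6.87
Z_in = Z_0·(Z_L + jZ_0·tanβl)/(Z_0 + jZ_L·tanβl) = 14.3 + j6.69 Ω
Γ_s = (Z_in − Z_s)/(Z_in + Z_s) = (-60.7 + j6.69)/(89.3 + j6.69), |Γ_s| = 0.682
VSWR = (1 + |Γ_s|)/(1 − |Γ_s|)

VSWR ≈ 5.28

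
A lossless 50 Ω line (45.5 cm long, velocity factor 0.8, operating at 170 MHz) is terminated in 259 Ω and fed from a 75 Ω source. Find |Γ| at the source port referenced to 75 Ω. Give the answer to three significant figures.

|Γ| ≈ 0.749

λ = v/f = 0.8·c / 170 MHz = 1.41 m
βl = 2π·l/λ = 2π × 0.322 = 116°
tan(βl) = -2.05
Z_in = Z_0·(Z_L + jZ_0·tanβl)/(Z_0 + jZ_L·tanβl) = 11.8 + j23.3 Ω
Γ_s = (Z_in − Z_s)/(Z_in + Z_s) = (-63.2 + j23.3)/(86.8 + j23.3), |Γ_s| = 0.749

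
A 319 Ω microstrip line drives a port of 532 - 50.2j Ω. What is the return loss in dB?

Γ = (213 − j50.2)/(851 − j50.2), |Γ| = 0.257
RL = −20·log₁₀|Γ| = −20·log₁₀(0.257)

RL ≈ 11.8 dB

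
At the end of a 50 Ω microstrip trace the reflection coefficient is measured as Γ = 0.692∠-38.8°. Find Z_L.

Z_L ≈ 65.1 − j108 Ω

Z_L = Z_0·(1 + Γ)/(1 − Γ) = 50·(1.54 − j0.434)/(0.461 + j0.434)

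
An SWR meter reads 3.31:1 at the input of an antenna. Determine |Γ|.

|Γ| = (S − 1)/(S + 1) = (3.31 − 1)/(3.31 + 1) = 2.31/4.31

|Γ| ≈ 0.536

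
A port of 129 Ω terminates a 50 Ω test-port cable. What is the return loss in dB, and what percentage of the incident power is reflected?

Γ = (129 − 50)/(129 + 50) = 0.441
RL = −20·log₁₀(0.441) = 7.1 dB
P_refl/P_inc = |Γ|² = 0.195

RL ≈ 7.1 dB; 19.5% of incident power reflected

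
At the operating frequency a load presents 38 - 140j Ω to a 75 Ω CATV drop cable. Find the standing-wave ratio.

Γ = (Z_L − Z_0)/(Z_L + Z_0) = (-37 − j140)/(113 − j140)
|Γ| = 145/180 = 0.805
VSWR = (1 + |Γ|)/(1 − |Γ|) = 1.8/0.195

VSWR ≈ 9.25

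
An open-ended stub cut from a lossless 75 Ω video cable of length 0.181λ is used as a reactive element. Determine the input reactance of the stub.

X_in ≈ -34.7 Ω (capacitive)

βl = 2π × 0.181 = 65.2°
tan(βl) = 2.16
For an open-ended stub, Z_in = −jZ_0·cot(βl) = −jZ_0/tan(βl)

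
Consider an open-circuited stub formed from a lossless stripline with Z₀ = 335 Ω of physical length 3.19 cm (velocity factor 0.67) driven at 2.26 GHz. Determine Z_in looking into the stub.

Z_in ≈ +j272 Ω

λ = v/f = 0.67·c / 2.26 GHz = 0.0889 m
βl = 2π·l/λ = 2π × 0.359 = 129°
tan(βl) = -1.23
For an open-circuited stub, Z_in = −jZ_0·cot(βl) = −jZ_0/tan(βl)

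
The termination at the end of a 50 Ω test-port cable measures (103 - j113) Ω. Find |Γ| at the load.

|Γ| ≈ 0.656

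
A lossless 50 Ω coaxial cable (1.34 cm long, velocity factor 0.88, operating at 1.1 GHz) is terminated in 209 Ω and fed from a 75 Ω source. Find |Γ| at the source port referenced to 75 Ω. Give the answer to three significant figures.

λ = v/f = 0.88·c / 1.1 GHz = 0.24 m
βl = 2π·l/λ = 2π × 0.0558 = 20.1°
tan(βl) = 0.366
Z_in = Z_0·(Z_L + jZ_0·tanβl)/(Z_0 + jZ_L·tanβl) = 71 − j90.2 Ω
Γ_s = (Z_in − Z_s)/(Z_in + Z_s) = (-4.04 − j90.2)/(146 − j90.2), |Γ_s| = 0.526

|Γ| ≈ 0.526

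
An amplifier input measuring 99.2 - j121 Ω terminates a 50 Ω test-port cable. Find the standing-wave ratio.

VSWR ≈ 5.25

Γ = (Z_L − Z_0)/(Z_L + Z_0) = (49.2 − j121)/(149.2 − j121)
|Γ| = 131/192 = 0.68
VSWR = (1 + |Γ|)/(1 − |Γ|) = 1.68/0.32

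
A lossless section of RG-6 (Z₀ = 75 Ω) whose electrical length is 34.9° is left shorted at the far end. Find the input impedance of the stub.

Z_in ≈ +j52.3 Ω

tan(βl) = 0.698
For a shorted stub, Z_in = jZ_0·tan(βl)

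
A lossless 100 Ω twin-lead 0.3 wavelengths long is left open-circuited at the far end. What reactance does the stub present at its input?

βl = 2π × 0.3 = 108°
tan(βl) = -3.08
For an open-circuited stub, Z_in = −jZ_0·cot(βl) = −jZ_0/tan(βl)

X_in ≈ 32.5 Ω (inductive)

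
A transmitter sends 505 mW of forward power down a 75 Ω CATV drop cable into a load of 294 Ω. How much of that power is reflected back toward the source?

P_reflected ≈ 178 mW

Γ = (294 − 75)/(294 + 75) = 0.593
|Γ|² = 0.352
P_refl = |Γ|²·P_inc = 178 mW, P_del = (1 − |Γ|²)·P_inc = 327 mW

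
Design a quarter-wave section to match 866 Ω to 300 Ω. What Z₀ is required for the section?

Z_qwt ≈ 510 Ω

Z_qwt = √(Z_0·R_L) = √(300 × 866) = √259800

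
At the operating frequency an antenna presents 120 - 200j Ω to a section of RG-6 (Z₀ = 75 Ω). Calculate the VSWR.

VSWR ≈ 6.52

Γ = (Z_L − Z_0)/(Z_L + Z_0) = (45 − j200)/(195 − j200)
|Γ| = 205/279 = 0.734
VSWR = (1 + |Γ|)/(1 − |Γ|) = 1.73/0.266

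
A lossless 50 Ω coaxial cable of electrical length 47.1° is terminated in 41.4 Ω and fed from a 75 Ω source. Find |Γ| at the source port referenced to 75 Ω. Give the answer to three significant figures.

tan(βl) = 1.08
Z_in = Z_0·(Z_L + jZ_0·tanβl)/(Z_0 + jZ_L·tanβl) = 49.8 + j9.43 Ω
Γ_s = (Z_in − Z_s)/(Z_in + Z_s) = (-25.2 + j9.43)/(125 + j9.43), |Γ_s| = 0.215

|Γ| ≈ 0.215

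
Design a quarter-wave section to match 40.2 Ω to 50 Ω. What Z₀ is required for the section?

Z_qwt ≈ 44.8 Ω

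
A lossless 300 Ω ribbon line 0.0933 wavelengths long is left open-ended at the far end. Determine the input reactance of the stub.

X_in ≈ -452 Ω (capacitive)

βl = 2π × 0.0933 = 33.6°
tan(βl) = 0.664
For an open-ended stub, Z_in = −jZ_0·cot(βl) = −jZ_0/tan(βl)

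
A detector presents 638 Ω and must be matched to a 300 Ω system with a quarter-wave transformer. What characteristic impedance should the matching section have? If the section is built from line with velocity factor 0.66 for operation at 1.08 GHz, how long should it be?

Z_qwt ≈ 437 Ω; length ≈ 4.58 cm

Z_qwt = √(Z_0·R_L) = √(300 × 638) = √191400
λ = 0.66·c/f = 0.183 m, so l = λ/4 = 0.0458 m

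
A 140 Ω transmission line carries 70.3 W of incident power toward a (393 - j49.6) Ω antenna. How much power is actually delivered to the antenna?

|Γ| = |(253 − j49.6)/(533 − j49.6)| = 0.482
|Γ|² = 0.232
P_refl = |Γ|²·P_inc = 16.3 W, P_del = (1 − |Γ|²)·P_inc = 54 W

P_delivered ≈ 54 W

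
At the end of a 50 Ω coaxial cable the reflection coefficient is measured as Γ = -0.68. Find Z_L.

Z_L = Z_0·(1 + Γ)/(1 − Γ) = 50·(0.32)/(1.68)

Z_L ≈ 9.52 Ω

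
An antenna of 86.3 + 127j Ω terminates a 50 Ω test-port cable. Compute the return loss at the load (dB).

Γ = (36.3 + j127)/(136.3 + j127), |Γ| = 0.709
RL = −20·log₁₀|Γ| = −20·log₁₀(0.709)

RL ≈ 2.99 dB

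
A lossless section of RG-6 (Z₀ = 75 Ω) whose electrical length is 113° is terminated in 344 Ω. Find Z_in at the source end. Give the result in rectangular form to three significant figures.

tan(βl) = tan(113°) = -2.36
Z_in = Z_0·(Z_L + jZ_0·tanβl)/(Z_0 + jZ_L·tanβl)
     = 75·(344 − j177)/(75 − j810)

Z_in ≈ 19.1 + j30.1 Ω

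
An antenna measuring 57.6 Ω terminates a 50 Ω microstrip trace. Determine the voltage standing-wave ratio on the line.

VSWR ≈ 1.15

For a purely resistive load, VSWR = R_L/Z_0 or Z_0/R_L (whichever > 1) = 57.6/50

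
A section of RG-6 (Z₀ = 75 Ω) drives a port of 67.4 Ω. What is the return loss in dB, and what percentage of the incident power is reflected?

RL ≈ 25.5 dB; 0.285% of incident power reflected

Γ = (67.4 − 75)/(67.4 + 75) = -0.0534
RL = −20·log₁₀(0.0534) = 25.5 dB
P_refl/P_inc = |Γ|² = 0.00285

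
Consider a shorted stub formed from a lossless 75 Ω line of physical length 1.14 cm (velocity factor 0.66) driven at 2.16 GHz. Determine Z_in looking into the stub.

Z_in ≈ +j74.4 Ω

λ = v/f = 0.66·c / 2.16 GHz = 0.0917 m
βl = 2π·l/λ = 2π × 0.124 = 44.8°
tan(βl) = 0.992
For a shorted stub, Z_in = jZ_0·tan(βl)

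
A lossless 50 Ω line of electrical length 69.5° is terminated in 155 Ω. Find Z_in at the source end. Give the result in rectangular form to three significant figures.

tan(βl) = tan(69.5°) = 2.67
Z_in = Z_0·(Z_L + jZ_0·tanβl)/(Z_0 + jZ_L·tanβl)
     = 50·(155 + j134)/(50 + j415)

Z_in ≈ 18.1 − j16.5 Ω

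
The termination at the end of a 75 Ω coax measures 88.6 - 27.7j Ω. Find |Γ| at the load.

Γ = (Z_L − Z_0)/(Z_L + Z_0) = (13.6 − j27.7)/(163.6 − j27.7)
|Γ| = 30.9/166

|Γ| ≈ 0.186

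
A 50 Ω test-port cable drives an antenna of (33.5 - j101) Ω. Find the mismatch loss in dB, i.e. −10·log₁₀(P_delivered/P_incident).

Γ = (-16.5 − j101)/(83.5 − j101), |Γ| = 0.781
|Γ|² = 0.61, so P_del/P_inc = 1 − |Γ|² = 0.39
ML = −10·log₁₀(1 − |Γ|²)

mismatch loss ≈ 4.09 dB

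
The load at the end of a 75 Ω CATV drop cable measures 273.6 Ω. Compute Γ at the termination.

Γ = (Z_L − Z_0)/(Z_L + Z_0) = (273.6 − 75)/(273.6 + 75) = 198.6/348.6

Γ = 0.57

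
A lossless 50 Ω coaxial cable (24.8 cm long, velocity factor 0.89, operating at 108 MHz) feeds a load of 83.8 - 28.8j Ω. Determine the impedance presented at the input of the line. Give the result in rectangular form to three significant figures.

Z_in ≈ 36.6 − j26.1 Ω

λ = v/f = 0.89·c / 108 MHz = 2.47 m
βl = 2π·l/λ = 2π × 0.1 = 36.1°
tan(βl) = tan(36.1°) = 0.73
Z_in = Z_0·(Z_L + jZ_0·tanβl)/(Z_0 + jZ_L·tanβl)
     = 50·(83.8 + j7.68)/(71 + j61.1)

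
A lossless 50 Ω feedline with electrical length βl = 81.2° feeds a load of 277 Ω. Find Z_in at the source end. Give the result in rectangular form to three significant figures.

tan(βl) = tan(81.2°) = 6.46
Z_in = Z_0·(Z_L + jZ_0·tanβl)/(Z_0 + jZ_L·tanβl)
     = 50·(277 + j323)/(50 + j1790)

Z_in ≈ 9.23 − j7.48 Ω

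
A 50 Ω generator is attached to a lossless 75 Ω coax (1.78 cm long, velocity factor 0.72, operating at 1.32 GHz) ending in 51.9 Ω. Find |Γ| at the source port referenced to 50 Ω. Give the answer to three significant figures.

λ = v/f = 0.72·c / 1.32 GHz = 0.164 m
βl = 2π·l/λ = 2π × 0.109 = 39.2°
tan(βl) = 0.814
Z_in = Z_0·(Z_L + jZ_0·tanβl)/(Z_0 + jZ_L·tanβl) = 65.5 + j24.2 Ω
Γ_s = (Z_in − Z_s)/(Z_in + Z_s) = (15.5 + j24.2)/(116 + j24.2), |Γ_s| = 0.243

|Γ| ≈ 0.243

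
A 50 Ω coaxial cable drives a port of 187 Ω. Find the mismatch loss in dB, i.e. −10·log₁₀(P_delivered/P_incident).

mismatch loss ≈ 1.77 dB

Γ = (187 − 50)/(187 + 50) = 0.578
|Γ|² = 0.334, so P_del/P_inc = 1 − |Γ|² = 0.666
ML = −10·log₁₀(1 − |Γ|²)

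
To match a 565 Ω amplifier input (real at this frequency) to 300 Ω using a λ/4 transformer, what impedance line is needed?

Z_qwt = √(Z_0·R_L) = √(300 × 565) = √169500

Z_qwt ≈ 412 Ω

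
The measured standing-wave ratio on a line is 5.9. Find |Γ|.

|Γ| ≈ 0.71

|Γ| = (S − 1)/(S + 1) = (5.9 − 1)/(5.9 + 1) = 4.9/6.9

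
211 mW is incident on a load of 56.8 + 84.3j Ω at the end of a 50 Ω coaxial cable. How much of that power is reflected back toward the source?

P_reflected ≈ 81.5 mW

|Γ| = |(6.8 + j84.3)/(106.8 + j84.3)| = 0.622
|Γ|² = 0.386
P_refl = |Γ|²·P_inc = 81.5 mW, P_del = (1 − |Γ|²)·P_inc = 129 mW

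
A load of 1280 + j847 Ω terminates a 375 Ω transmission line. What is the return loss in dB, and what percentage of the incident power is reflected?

Γ = (905 + j847)/(1655 + j847), |Γ| = 0.667
RL = −20·log₁₀(0.667) = 3.52 dB
P_refl/P_inc = |Γ|² = 0.445

RL ≈ 3.52 dB; 44.5% of incident power reflected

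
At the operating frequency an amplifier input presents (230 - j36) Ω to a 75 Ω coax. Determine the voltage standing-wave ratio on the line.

VSWR ≈ 3.15

Γ = (Z_L − Z_0)/(Z_L + Z_0) = (155 − j36)/(305 − j36)
|Γ| = 159/307 = 0.518
VSWR = (1 + |Γ|)/(1 − |Γ|) = 1.52/0.482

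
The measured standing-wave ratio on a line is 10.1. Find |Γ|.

|Γ| ≈ 0.82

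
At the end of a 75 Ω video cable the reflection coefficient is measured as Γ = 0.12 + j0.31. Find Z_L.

Z_L = Z_0·(1 + Γ)/(1 − Γ) = 75·(1.12 + j0.31)/(0.88 − j0.31)

Z_L ≈ 76.6 + j53.4 Ω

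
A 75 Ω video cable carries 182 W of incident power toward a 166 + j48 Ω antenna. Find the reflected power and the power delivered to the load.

P_reflected ≈ 31.9 W; P_delivered ≈ 150 W

|Γ| = |(91 + j48)/(241 + j48)| = 0.419
|Γ|² = 0.175
P_refl = |Γ|²·P_inc = 31.9 W, P_del = (1 − |Γ|²)·P_inc = 150 W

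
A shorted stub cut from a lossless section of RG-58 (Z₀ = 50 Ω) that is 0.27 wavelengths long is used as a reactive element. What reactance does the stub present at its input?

βl = 2π × 0.27 = 97.2°
tan(βl) = -7.92
For a shorted stub, Z_in = jZ_0·tan(βl)

X_in ≈ -396 Ω (capacitive)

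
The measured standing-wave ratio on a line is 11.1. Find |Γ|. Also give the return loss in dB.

|Γ| ≈ 0.835; return loss ≈ 1.57 dB

|Γ| = (S − 1)/(S + 1) = (11.1 − 1)/(11.1 + 1) = 10.1/12.1
RL = −20·log₁₀|Γ| = −20·log₁₀(0.835)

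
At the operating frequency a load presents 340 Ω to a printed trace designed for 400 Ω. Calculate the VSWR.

VSWR ≈ 1.18

Γ = (340 − 400)/(340 + 400) = -0.0811
VSWR = (1 + 0.0811)/(1 − 0.0811)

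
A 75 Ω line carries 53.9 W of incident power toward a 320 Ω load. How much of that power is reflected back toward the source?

P_reflected ≈ 20.7 W

Γ = (320 − 75)/(320 + 75) = 0.62
|Γ|² = 0.385
P_refl = |Γ|²·P_inc = 20.7 W, P_del = (1 − |Γ|²)·P_inc = 33.2 W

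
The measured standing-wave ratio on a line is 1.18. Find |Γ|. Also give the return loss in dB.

|Γ| = (S − 1)/(S + 1) = (1.18 − 1)/(1.18 + 1) = 0.18/2.18
RL = −20·log₁₀|Γ| = −20·log₁₀(0.0826)

|Γ| ≈ 0.0826; return loss ≈ 21.7 dB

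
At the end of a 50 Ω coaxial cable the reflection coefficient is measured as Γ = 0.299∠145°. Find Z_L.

Z_L ≈ 28.8 + j10.9 Ω

Z_L = Z_0·(1 + Γ)/(1 − Γ) = 50·(0.755 + j0.171)/(1.24 − j0.171)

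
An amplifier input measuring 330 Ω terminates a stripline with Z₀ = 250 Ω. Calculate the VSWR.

Γ = (330 − 250)/(330 + 250) = 0.138
VSWR = (1 + 0.138)/(1 − 0.138)

VSWR ≈ 1.32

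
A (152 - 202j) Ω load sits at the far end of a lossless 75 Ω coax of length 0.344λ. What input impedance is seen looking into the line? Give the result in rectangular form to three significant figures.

Z_in ≈ 26.9 + j77.1 Ω

βl = 2π × 0.344 = 124°
tan(βl) = tan(124°) = -1.49
Z_in = Z_0·(Z_L + jZ_0·tanβl)/(Z_0 + jZ_L·tanβl)
     = 75·(152 − j314)/(-226 − j227)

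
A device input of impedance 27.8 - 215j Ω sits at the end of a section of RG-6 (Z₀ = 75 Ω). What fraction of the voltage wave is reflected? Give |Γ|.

Γ = (Z_L − Z_0)/(Z_L + Z_0) = (-47.2 − j215)/(102.8 − j215)
|Γ| = 220/238

|Γ| ≈ 0.924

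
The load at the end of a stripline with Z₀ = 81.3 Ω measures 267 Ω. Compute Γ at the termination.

Γ = 0.533

Γ = (Z_L − Z_0)/(Z_L + Z_0) = (267 − 81.3)/(267 + 81.3) = 185.7/348.3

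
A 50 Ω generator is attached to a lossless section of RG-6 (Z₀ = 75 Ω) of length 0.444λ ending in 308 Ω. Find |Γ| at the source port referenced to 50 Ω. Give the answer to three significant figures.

|Γ| ≈ 0.704

βl = 2π × 0.444 = 160°
tan(βl) = -0.367
Z_in = Z_0·(Z_L + jZ_0·tanβl)/(Z_0 + jZ_L·tanβl) = 107 + j133 Ω
Γ_s = (Z_in − Z_s)/(Z_in + Z_s) = (56.8 + j133)/(157 + j133), |Γ_s| = 0.704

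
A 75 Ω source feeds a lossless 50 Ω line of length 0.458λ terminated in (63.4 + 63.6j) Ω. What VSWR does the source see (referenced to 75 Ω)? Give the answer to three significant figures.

VSWR ≈ 3.07

βl = 2π × 0.458 = 165°
tan(βl) = -0.27
Z_in = Z_0·(Z_L + jZ_0·tanβl)/(Z_0 + jZ_L·tanβl) = 35.4 + j46.3 Ω
Γ_s = (Z_in − Z_s)/(Z_in + Z_s) = (-39.6 + j46.3)/(110 + j46.3), |Γ_s| = 0.509
VSWR = (1 + |Γ_s|)/(1 − |Γ_s|)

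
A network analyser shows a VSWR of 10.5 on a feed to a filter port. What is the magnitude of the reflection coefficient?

|Γ| ≈ 0.826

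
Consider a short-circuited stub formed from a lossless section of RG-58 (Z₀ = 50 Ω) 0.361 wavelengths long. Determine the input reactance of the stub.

βl = 2π × 0.361 = 130°
tan(βl) = -1.19
For a short-circuited stub, Z_in = jZ_0·tan(βl)

X_in ≈ -59.7 Ω (capacitive)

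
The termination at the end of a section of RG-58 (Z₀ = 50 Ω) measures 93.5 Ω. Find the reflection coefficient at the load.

Γ = 0.303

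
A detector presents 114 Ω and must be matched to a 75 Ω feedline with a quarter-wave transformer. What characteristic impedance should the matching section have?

Z_qwt = √(Z_0·R_L) = √(75 × 114) = √8550

Z_qwt ≈ 92.5 Ω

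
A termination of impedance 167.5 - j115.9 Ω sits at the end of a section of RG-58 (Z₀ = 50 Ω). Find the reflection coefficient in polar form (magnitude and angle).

Γ ≈ 0.67 ∠ -16.6°

Γ = (Z_L − Z_0)/(Z_L + Z_0) = (117.5 − j115.9)/(217.5 − j115.9)
|Γ| = 165/246 = 0.67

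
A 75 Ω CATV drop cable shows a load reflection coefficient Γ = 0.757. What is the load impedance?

Z_L = Z_0·(1 + Γ)/(1 − Γ) = 75·(1.76)/(0.243)

Z_L ≈ 542 Ω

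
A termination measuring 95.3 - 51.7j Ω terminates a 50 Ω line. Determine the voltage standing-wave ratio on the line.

Γ = (Z_L − Z_0)/(Z_L + Z_0) = (45.3 − j51.7)/(145.3 − j51.7)
|Γ| = 68.7/154 = 0.446
VSWR = (1 + |Γ|)/(1 − |Γ|) = 1.45/0.554

VSWR ≈ 2.61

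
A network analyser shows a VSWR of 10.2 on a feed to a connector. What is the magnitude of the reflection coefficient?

|Γ| ≈ 0.821

|Γ| = (S − 1)/(S + 1) = (10.2 − 1)/(10.2 + 1) = 9.2/11.2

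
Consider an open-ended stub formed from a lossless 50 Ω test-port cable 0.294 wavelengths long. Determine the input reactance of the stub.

X_in ≈ 14.2 Ω (inductive)

βl = 2π × 0.294 = 106°
tan(βl) = -3.52
For an open-ended stub, Z_in = −jZ_0·cot(βl) = −jZ_0/tan(βl)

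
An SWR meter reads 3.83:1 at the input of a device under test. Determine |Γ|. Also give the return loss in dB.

|Γ| ≈ 0.586; return loss ≈ 4.64 dB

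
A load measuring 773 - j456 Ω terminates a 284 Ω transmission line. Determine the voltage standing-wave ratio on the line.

VSWR ≈ 3.77

Γ = (Z_L − Z_0)/(Z_L + Z_0) = (489 − j456)/(1057 − j456)
|Γ| = 669/1150 = 0.581
VSWR = (1 + |Γ|)/(1 − |Γ|) = 1.58/0.419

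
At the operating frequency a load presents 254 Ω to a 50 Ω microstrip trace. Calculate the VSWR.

VSWR ≈ 5.08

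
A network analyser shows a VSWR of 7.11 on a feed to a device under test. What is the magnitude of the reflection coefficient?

|Γ| ≈ 0.753

|Γ| = (S − 1)/(S + 1) = (7.11 − 1)/(7.11 + 1) = 6.11/8.11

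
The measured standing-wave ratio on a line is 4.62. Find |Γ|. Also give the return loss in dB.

|Γ| = (S − 1)/(S + 1) = (4.62 − 1)/(4.62 + 1) = 3.62/5.62
RL = −20·log₁₀|Γ| = −20·log₁₀(0.644)

|Γ| ≈ 0.644; return loss ≈ 3.82 dB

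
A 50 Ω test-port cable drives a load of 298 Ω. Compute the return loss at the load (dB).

RL ≈ 2.94 dB

Γ = (298 − 50)/(298 + 50) = 0.713
RL = −20·log₁₀|Γ| = −20·log₁₀(0.713)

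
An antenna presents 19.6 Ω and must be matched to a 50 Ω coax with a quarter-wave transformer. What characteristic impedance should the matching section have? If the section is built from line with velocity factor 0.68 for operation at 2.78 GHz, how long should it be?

Z_qwt ≈ 31.3 Ω; length ≈ 1.83 cm

Z_qwt = √(Z_0·R_L) = √(50 × 19.6) = √980
λ = 0.68·c/f = 0.0734 m, so l = λ/4 = 0.0183 m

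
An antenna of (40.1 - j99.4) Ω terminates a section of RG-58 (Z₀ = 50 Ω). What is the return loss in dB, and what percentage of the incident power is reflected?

Γ = (-9.9 − j99.4)/(90.1 − j99.4), |Γ| = 0.745
RL = −20·log₁₀(0.745) = 2.56 dB
P_refl/P_inc = |Γ|² = 0.554

RL ≈ 2.56 dB; 55.4% of incident power reflected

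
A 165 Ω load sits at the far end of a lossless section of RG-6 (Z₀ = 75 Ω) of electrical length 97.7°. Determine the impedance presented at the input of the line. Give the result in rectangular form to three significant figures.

Z_in ≈ 34.6 + j8.02 Ω

tan(βl) = tan(97.7°) = -7.4
Z_in = Z_0·(Z_L + jZ_0·tanβl)/(Z_0 + jZ_L·tanβl)
     = 75·(165 − j555)/(75 − j1220)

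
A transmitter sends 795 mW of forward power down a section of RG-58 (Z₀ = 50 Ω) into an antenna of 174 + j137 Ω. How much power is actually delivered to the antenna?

|Γ| = |(124 + j137)/(224 + j137)| = 0.704
|Γ|² = 0.495
P_refl = |Γ|²·P_inc = 394 mW, P_del = (1 − |Γ|²)·P_inc = 401 mW

P_delivered ≈ 401 mW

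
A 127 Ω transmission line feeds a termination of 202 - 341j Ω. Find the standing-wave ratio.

VSWR ≈ 6.6

Γ = (Z_L − Z_0)/(Z_L + Z_0) = (75 − j341)/(329 − j341)
|Γ| = 349/474 = 0.737
VSWR = (1 + |Γ|)/(1 − |Γ|) = 1.74/0.263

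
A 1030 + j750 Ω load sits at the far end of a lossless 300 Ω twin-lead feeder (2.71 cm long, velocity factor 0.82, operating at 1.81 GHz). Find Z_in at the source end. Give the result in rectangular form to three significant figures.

Z_in ≈ 69.2 − j142 Ω

λ = v/f = 0.82·c / 1.81 GHz = 0.136 m
βl = 2π·l/λ = 2π × 0.199 = 71.8°
tan(βl) = tan(71.8°) = 3.04
Z_in = Z_0·(Z_L + jZ_0·tanβl)/(Z_0 + jZ_L·tanβl)
     = 300·(1030 + j1660)/(-1980 + j3130)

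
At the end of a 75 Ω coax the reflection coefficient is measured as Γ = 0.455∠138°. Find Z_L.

Z_L = Z_0·(1 + Γ)/(1 − Γ) = 75·(0.662 + j0.304)/(1.34 − j0.304)

Z_L ≈ 31.6 + j24.2 Ω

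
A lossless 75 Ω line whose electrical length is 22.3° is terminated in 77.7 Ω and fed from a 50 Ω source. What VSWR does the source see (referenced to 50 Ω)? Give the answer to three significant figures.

VSWR ≈ 1.54

tan(βl) = 0.41
Z_in = Z_0·(Z_L + jZ_0·tanβl)/(Z_0 + jZ_L·tanβl) = 76.9 − j1.91 Ω
Γ_s = (Z_in − Z_s)/(Z_in + Z_s) = (26.9 − j1.91)/(127 − j1.91), |Γ_s| = 0.212
VSWR = (1 + |Γ_s|)/(1 − |Γ_s|)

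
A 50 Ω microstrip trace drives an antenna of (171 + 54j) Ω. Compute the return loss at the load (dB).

Γ = (121 + j54)/(221 + j54), |Γ| = 0.582
RL = −20·log₁₀|Γ| = −20·log₁₀(0.582)

RL ≈ 4.7 dB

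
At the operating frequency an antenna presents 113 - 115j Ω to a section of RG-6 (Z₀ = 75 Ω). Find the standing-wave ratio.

VSWR ≈ 3.44

Γ = (Z_L − Z_0)/(Z_L + Z_0) = (38 − j115)/(188 − j115)
|Γ| = 121/220 = 0.55
VSWR = (1 + |Γ|)/(1 − |Γ|) = 1.55/0.45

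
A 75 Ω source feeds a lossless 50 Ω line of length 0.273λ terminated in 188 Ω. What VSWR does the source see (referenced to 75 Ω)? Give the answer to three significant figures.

VSWR ≈ 5.58

βl = 2π × 0.273 = 98.3°
tan(βl) = -6.87
Z_in = Z_0·(Z_L + jZ_0·tanβl)/(Z_0 + jZ_L·tanβl) = 13.6 + j6.75 Ω
Γ_s = (Z_in − Z_s)/(Z_in + Z_s) = (-61.4 + j6.75)/(88.6 + j6.75), |Γ_s| = 0.696
VSWR = (1 + |Γ_s|)/(1 − |Γ_s|)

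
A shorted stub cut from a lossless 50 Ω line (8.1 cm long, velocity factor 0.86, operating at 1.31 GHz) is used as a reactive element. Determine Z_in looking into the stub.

Z_in ≈ −j31.2 Ω

λ = v/f = 0.86·c / 1.31 GHz = 0.197 m
βl = 2π·l/λ = 2π × 0.411 = 148°
tan(βl) = -0.623
For a shorted stub, Z_in = jZ_0·tan(βl)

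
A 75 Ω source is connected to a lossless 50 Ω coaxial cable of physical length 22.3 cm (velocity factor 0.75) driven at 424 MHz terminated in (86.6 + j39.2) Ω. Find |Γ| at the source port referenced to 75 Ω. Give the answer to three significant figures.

λ = v/f = 0.75·c / 424 MHz = 0.531 m
βl = 2π·l/λ = 2π × 0.42 = 151°
tan(βl) = -0.548
Z_in = Z_0·(Z_L + jZ_0·tanβl)/(Z_0 + jZ_L·tanβl) = 38.2 + j33.6 Ω
Γ_s = (Z_in − Z_s)/(Z_in + Z_s) = (-36.8 + j33.6)/(113 + j33.6), |Γ_s| = 0.422

|Γ| ≈ 0.422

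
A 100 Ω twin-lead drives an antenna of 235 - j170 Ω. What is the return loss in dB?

RL ≈ 4.76 dB

Γ = (135 − j170)/(335 − j170), |Γ| = 0.578
RL = −20·log₁₀|Γ| = −20·log₁₀(0.578)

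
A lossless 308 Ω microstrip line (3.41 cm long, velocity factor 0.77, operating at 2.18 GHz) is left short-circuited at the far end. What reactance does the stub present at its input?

λ = v/f = 0.77·c / 2.18 GHz = 0.106 m
βl = 2π·l/λ = 2π × 0.322 = 116°
tan(βl) = -2.06
For a short-circuited stub, Z_in = jZ_0·tan(βl)

X_in ≈ -636 Ω (capacitive)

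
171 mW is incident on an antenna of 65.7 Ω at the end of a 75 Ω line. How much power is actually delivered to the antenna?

Γ = (65.7 − 75)/(65.7 + 75) = -0.0661
|Γ|² = 0.00437
P_refl = |Γ|²·P_inc = 0.747 mW, P_del = (1 − |Γ|²)·P_inc = 170 mW

P_delivered ≈ 170 mW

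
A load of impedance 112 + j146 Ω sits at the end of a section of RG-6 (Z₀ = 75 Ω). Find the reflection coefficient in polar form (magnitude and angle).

Γ = (Z_L − Z_0)/(Z_L + Z_0) = (37 + j146)/(187 + j146)
|Γ| = 151/237 = 0.635

Γ ≈ 0.635 ∠ 37.8°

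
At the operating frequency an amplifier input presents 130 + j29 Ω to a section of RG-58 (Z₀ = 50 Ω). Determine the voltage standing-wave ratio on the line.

Γ = (Z_L − Z_0)/(Z_L + Z_0) = (80 + j29)/(180 + j29)
|Γ| = 85.1/182 = 0.467
VSWR = (1 + |Γ|)/(1 − |Γ|) = 1.47/0.533

VSWR ≈ 2.75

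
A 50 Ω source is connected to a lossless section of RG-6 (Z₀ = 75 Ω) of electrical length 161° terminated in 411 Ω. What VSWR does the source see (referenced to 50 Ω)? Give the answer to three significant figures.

tan(βl) = -0.344
Z_in = Z_0·(Z_L + jZ_0·tanβl)/(Z_0 + jZ_L·tanβl) = 101 + j164 Ω
Γ_s = (Z_in − Z_s)/(Z_in + Z_s) = (50.8 + j164)/(151 + j164), |Γ_s| = 0.771
VSWR = (1 + |Γ_s|)/(1 − |Γ_s|)

VSWR ≈ 7.74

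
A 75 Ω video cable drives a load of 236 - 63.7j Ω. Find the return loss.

RL ≈ 5.27 dB

Γ = (161 − j63.7)/(311 − j63.7), |Γ| = 0.545
RL = −20·log₁₀|Γ| = −20·log₁₀(0.545)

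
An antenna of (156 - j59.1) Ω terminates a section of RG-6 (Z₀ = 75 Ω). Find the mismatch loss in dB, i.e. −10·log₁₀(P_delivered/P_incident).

mismatch loss ≈ 0.845 dB

Γ = (81 − j59.1)/(231 − j59.1), |Γ| = 0.421
|Γ|² = 0.177, so P_del/P_inc = 1 − |Γ|² = 0.823
ML = −10·log₁₀(1 − |Γ|²)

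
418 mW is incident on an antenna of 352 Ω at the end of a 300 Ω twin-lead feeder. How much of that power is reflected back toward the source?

P_reflected ≈ 2.66 mW

Γ = (352 − 300)/(352 + 300) = 0.0798
|Γ|² = 0.00636
P_refl = |Γ|²·P_inc = 2.66 mW, P_del = (1 − |Γ|²)·P_inc = 415 mW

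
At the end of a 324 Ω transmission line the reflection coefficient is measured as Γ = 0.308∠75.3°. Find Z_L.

Z_L ≈ 312 + j206 Ω

Z_L = Z_0·(1 + Γ)/(1 − Γ) = 324·(1.08 + j0.298)/(0.922 − j0.298)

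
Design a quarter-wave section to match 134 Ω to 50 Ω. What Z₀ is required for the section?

Z_qwt ≈ 81.9 Ω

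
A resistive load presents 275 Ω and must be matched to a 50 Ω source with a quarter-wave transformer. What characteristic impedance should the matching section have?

Z_qwt = √(Z_0·R_L) = √(50 × 275) = √13750

Z_qwt ≈ 117 Ω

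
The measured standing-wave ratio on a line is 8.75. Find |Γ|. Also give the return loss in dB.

|Γ| = (S − 1)/(S + 1) = (8.75 − 1)/(8.75 + 1) = 7.75/9.75
RL = −20·log₁₀|Γ| = −20·log₁₀(0.795)

|Γ| ≈ 0.795; return loss ≈ 1.99 dB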